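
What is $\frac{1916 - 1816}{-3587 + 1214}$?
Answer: $- \frac{100}{2373} \approx -0.042141$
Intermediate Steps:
$\frac{1916 - 1816}{-3587 + 1214} = \frac{100}{-2373} = 100 \left(- \frac{1}{2373}\right) = - \frac{100}{2373}$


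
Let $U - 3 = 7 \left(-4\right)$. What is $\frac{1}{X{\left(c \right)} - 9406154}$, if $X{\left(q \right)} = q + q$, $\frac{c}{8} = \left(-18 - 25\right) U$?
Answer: $- \frac{1}{9388954} \approx -1.0651 \cdot 10^{-7}$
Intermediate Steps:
$U = -25$ ($U = 3 + 7 \left(-4\right) = 3 - 28 = -25$)
$c = 8600$ ($c = 8 \left(-18 - 25\right) \left(-25\right) = 8 \left(\left(-43\right) \left(-25\right)\right) = 8 \cdot 1075 = 8600$)
$X{\left(q \right)} = 2 q$
$\frac{1}{X{\left(c \right)} - 9406154} = \frac{1}{2 \cdot 8600 - 9406154} = \frac{1}{17200 - 9406154} = \frac{1}{-9388954} = - \frac{1}{9388954}$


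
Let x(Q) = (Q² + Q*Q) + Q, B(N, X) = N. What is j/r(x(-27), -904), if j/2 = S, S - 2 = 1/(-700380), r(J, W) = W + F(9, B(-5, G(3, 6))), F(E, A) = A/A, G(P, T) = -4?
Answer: -1400759/316221570 ≈ -0.0044297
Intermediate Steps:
x(Q) = Q + 2*Q² (x(Q) = (Q² + Q²) + Q = 2*Q² + Q = Q + 2*Q²)
F(E, A) = 1
r(J, W) = 1 + W (r(J, W) = W + 1 = 1 + W)
S = 1400759/700380 (S = 2 + 1/(-700380) = 2 - 1/700380 = 1400759/700380 ≈ 2.0000)
j = 1400759/350190 (j = 2*(1400759/700380) = 1400759/350190 ≈ 4.0000)
j/r(x(-27), -904) = 1400759/(350190*(1 - 904)) = (1400759/350190)/(-903) = (1400759/350190)*(-1/903) = -1400759/316221570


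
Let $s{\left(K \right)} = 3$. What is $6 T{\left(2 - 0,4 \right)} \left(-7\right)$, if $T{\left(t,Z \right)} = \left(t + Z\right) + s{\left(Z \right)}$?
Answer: $-378$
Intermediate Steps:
$T{\left(t,Z \right)} = 3 + Z + t$ ($T{\left(t,Z \right)} = \left(t + Z\right) + 3 = \left(Z + t\right) + 3 = 3 + Z + t$)
$6 T{\left(2 - 0,4 \right)} \left(-7\right) = 6 \left(3 + 4 + \left(2 - 0\right)\right) \left(-7\right) = 6 \left(3 + 4 + \left(2 + 0\right)\right) \left(-7\right) = 6 \left(3 + 4 + 2\right) \left(-7\right) = 6 \cdot 9 \left(-7\right) = 54 \left(-7\right) = -378$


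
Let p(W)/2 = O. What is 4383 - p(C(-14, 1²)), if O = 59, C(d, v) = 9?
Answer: 4265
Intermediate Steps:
p(W) = 118 (p(W) = 2*59 = 118)
4383 - p(C(-14, 1²)) = 4383 - 1*118 = 4383 - 118 = 4265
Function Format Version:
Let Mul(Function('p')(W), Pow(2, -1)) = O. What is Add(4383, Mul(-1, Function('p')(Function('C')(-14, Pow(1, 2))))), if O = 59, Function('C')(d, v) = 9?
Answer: 4265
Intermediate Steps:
Function('p')(W) = 118 (Function('p')(W) = Mul(2, 59) = 118)
Add(4383, Mul(-1, Function('p')(Function('C')(-14, Pow(1, 2))))) = Add(4383, Mul(-1, 118)) = Add(4383, -118) = 4265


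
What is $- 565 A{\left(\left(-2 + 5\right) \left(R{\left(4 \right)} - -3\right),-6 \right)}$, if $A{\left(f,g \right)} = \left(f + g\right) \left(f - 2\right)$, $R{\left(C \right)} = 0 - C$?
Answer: $-25425$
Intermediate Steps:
$R{\left(C \right)} = - C$
$A{\left(f,g \right)} = \left(-2 + f\right) \left(f + g\right)$ ($A{\left(f,g \right)} = \left(f + g\right) \left(-2 + f\right) = \left(-2 + f\right) \left(f + g\right)$)
$- 565 A{\left(\left(-2 + 5\right) \left(R{\left(4 \right)} - -3\right),-6 \right)} = - 565 \left(\left(\left(-2 + 5\right) \left(\left(-1\right) 4 - -3\right)\right)^{2} - 2 \left(-2 + 5\right) \left(\left(-1\right) 4 - -3\right) - -12 + \left(-2 + 5\right) \left(\left(-1\right) 4 - -3\right) \left(-6\right)\right) = - 565 \left(\left(3 \left(-4 + 3\right)\right)^{2} - 2 \cdot 3 \left(-4 + 3\right) + 12 + 3 \left(-4 + 3\right) \left(-6\right)\right) = - 565 \left(\left(3 \left(-1\right)\right)^{2} - 2 \cdot 3 \left(-1\right) + 12 + 3 \left(-1\right) \left(-6\right)\right) = - 565 \left(\left(-3\right)^{2} - -6 + 12 - -18\right) = - 565 \left(9 + 6 + 12 + 18\right) = \left(-565\right) 45 = -25425$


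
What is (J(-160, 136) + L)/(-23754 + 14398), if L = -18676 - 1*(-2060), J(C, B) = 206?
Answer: 8205/4678 ≈ 1.7540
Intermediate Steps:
L = -16616 (L = -18676 + 2060 = -16616)
(J(-160, 136) + L)/(-23754 + 14398) = (206 - 16616)/(-23754 + 14398) = -16410/(-9356) = -16410*(-1/9356) = 8205/4678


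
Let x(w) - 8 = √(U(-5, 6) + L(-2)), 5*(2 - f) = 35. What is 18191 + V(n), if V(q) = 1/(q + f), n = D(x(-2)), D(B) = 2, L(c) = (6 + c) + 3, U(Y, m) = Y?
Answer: 54572/3 ≈ 18191.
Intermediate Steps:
L(c) = 9 + c
f = -5 (f = 2 - ⅕*35 = 2 - 7 = -5)
x(w) = 8 + √2 (x(w) = 8 + √(-5 + (9 - 2)) = 8 + √(-5 + 7) = 8 + √2)
n = 2
V(q) = 1/(-5 + q) (V(q) = 1/(q - 5) = 1/(-5 + q))
18191 + V(n) = 18191 + 1/(-5 + 2) = 18191 + 1/(-3) = 18191 - ⅓ = 54572/3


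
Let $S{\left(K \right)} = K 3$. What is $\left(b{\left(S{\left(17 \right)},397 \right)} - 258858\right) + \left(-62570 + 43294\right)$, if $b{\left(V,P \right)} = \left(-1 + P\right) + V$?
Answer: $-277687$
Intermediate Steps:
$S{\left(K \right)} = 3 K$
$b{\left(V,P \right)} = -1 + P + V$
$\left(b{\left(S{\left(17 \right)},397 \right)} - 258858\right) + \left(-62570 + 43294\right) = \left(\left(-1 + 397 + 3 \cdot 17\right) - 258858\right) + \left(-62570 + 43294\right) = \left(\left(-1 + 397 + 51\right) - 258858\right) - 19276 = \left(447 - 258858\right) - 19276 = -258411 - 19276 = -277687$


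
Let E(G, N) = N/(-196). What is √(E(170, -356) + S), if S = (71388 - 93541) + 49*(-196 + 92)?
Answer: 2*I*√333778/7 ≈ 165.07*I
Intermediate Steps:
E(G, N) = -N/196 (E(G, N) = N*(-1/196) = -N/196)
S = -27249 (S = -22153 + 49*(-104) = -22153 - 5096 = -27249)
√(E(170, -356) + S) = √(-1/196*(-356) - 27249) = √(89/49 - 27249) = √(-1335112/49) = 2*I*√333778/7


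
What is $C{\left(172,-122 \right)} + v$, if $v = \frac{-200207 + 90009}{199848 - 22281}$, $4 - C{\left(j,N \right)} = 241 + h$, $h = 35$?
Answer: $- \frac{48408422}{177567} \approx -272.62$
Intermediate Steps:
$C{\left(j,N \right)} = -272$ ($C{\left(j,N \right)} = 4 - \left(241 + 35\right) = 4 - 276 = -272$)
$v = - \frac{110198}{177567} \approx -0.6206$
$C{\left(172,-122 \right)} + v = -272 - \frac{110198}{177567} = - \frac{48408422}{177567}$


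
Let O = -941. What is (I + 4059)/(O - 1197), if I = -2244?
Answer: -1815/2138 ≈ -0.84892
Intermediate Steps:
(I + 4059)/(O - 1197) = (-2244 + 4059)/(-941 - 1197) = 1815/(-2138) = 1815*(-1/2138) = -1815/2138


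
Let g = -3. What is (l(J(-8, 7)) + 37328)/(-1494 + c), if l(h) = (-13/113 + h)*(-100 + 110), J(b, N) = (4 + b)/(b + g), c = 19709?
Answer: 46401794/22641245 ≈ 2.0494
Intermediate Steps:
J(b, N) = (4 + b)/(-3 + b) (J(b, N) = (4 + b)/(b - 3) = (4 + b)/(-3 + b))
l(h) = -130/113 + 10*h (l(h) = (-13*1/113 + h)*10 = (-13/113 + h)*10 = -130/113 + 10*h)
(l(J(-8, 7)) + 37328)/(-1494 + c) = ((-130/113 + 10*((4 - 8)/(-3 - 8))) + 37328)/(-1494 + 19709) = ((-130/113 + 10*(-4/(-11))) + 37328)/18215 = ((-130/113 + 10*(-1/11*(-4))) + 37328)*(1/18215) = ((-130/113 + 10*(4/11)) + 37328)*(1/18215) = ((-130/113 + 40/11) + 37328)*(1/18215) = (3090/1243 + 37328)*(1/18215) = (46401794/1243)*(1/18215) = 46401794/22641245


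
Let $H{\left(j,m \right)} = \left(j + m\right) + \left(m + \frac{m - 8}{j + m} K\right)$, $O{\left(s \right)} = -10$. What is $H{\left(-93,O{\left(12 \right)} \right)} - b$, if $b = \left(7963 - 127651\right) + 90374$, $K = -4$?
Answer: $\frac{3007631}{103} \approx 29200.0$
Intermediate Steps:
$H{\left(j,m \right)} = j + 2 m - \frac{4 \left(-8 + m\right)}{j + m}$ ($H{\left(j,m \right)} = \left(j + m\right) + \left(m + \frac{m - 8}{j + m} \left(-4\right)\right) = \left(j + m\right) + \left(m + \frac{-8 + m}{j + m} \left(-4\right)\right) = \left(j + m\right) + \left(m - \frac{4 \left(-8 + m\right)}{j + m}\right) = j + 2 m - \frac{4 \left(-8 + m\right)}{j + m}$)
$b = -29314$ ($b = -119688 + 90374 = -29314$)
$H{\left(-93,O{\left(12 \right)} \right)} - b = \frac{32 + \left(-93\right)^{2} - -40 + 2 \left(-10\right)^{2} + 3 \left(-93\right) \left(-10\right)}{-93 - 10} - -29314 = \frac{32 + 8649 + 40 + 2 \cdot 100 + 2790}{-103} + 29314 = - \frac{32 + 8649 + 40 + 200 + 2790}{103} + 29314 = \left(- \frac{1}{103}\right) 11711 + 29314 = - \frac{11711}{103} + 29314 = \frac{3007631}{103}$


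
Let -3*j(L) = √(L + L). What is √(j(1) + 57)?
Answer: √(513 - 3*√2)/3 ≈ 7.5185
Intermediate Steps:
j(L) = -√2*√L/3 (j(L) = -√(L + L)/3 = -√2*√L/3)
√(j(1) + 57) = √(-√2*√1/3 + 57) = √(-⅓*√2*1 + 57) = √(-√2/3 + 57) = √(57 - √2/3)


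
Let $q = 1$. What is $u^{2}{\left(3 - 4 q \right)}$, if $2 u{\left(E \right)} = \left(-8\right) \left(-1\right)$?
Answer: $16$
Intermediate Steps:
$u{\left(E \right)} = 4$ ($u{\left(E \right)} = \frac{\left(-8\right) \left(-1\right)}{2} = \frac{1}{2} \cdot 8 = 4$)
$u^{2}{\left(3 - 4 q \right)} = 4^{2} = 16$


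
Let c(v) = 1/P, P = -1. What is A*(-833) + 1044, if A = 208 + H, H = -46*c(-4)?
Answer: -210538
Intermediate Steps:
c(v) = -1 (c(v) = 1/(-1) = -1)
H = 46 (H = -46*(-1) = 46)
A = 254 (A = 208 + 46 = 254)
A*(-833) + 1044 = 254*(-833) + 1044 = -211582 + 1044 = -210538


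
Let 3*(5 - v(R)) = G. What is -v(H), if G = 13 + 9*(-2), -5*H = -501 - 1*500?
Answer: -20/3 ≈ -6.6667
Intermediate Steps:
H = 1001/5 (H = -(-501 - 1*500)/5 = -(-501 - 500)/5 = -⅕*(-1001) = 1001/5 ≈ 200.20)
G = -5 (G = 13 - 18 = -5)
v(R) = 20/3 (v(R) = 5 - ⅓*(-5) = 5 + 5/3 = 20/3)
-v(H) = -1*20/3 = -20/3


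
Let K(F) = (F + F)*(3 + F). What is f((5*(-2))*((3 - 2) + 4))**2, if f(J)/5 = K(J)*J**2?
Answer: 3451562500000000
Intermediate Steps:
K(F) = 2*F*(3 + F) (K(F) = (2*F)*(3 + F) = 2*F*(3 + F))
f(J) = 10*J**3*(3 + J) (f(J) = 5*((2*J*(3 + J))*J**2) = 5*(2*J**3*(3 + J)) = 10*J**3*(3 + J))
f((5*(-2))*((3 - 2) + 4))**2 = (10*((5*(-2))*((3 - 2) + 4))**3*(3 + (5*(-2))*((3 - 2) + 4)))**2 = (10*(-10*(1 + 4))**3*(3 - 10*(1 + 4)))**2 = (10*(-10*5)**3*(3 - 10*5))**2 = (10*(-50)**3*(3 - 50))**2 = (10*(-125000)*(-47))**2 = 58750000**2 = 3451562500000000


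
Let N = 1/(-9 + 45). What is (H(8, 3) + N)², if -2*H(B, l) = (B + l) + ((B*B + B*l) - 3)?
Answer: 2982529/1296 ≈ 2301.3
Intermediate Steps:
N = 1/36 ≈ 0.027778
H(B, l) = 3/2 - B/2 - l/2 - B²/2 - B*l/2 (H(B, l) = -((B + l) + ((B*B + B*l) - 3))/2 = -((B + l) + ((B² + B*l) - 3))/2 = -((B + l) + (-3 + B² + B*l))/2 = -(-3 + B + l + B² + B*l)/2 = 3/2 - B/2 - l/2 - B²/2 - B*l/2)
(H(8, 3) + N)² = ((3/2 - ½*8 - ½*3 - ½*8² - ½*8*3) + 1/36)² = ((3/2 - 4 - 3/2 - ½*64 - 12) + 1/36)² = ((3/2 - 4 - 3/2 - 32 - 12) + 1/36)² = (-48 + 1/36)² = (-1727/36)² = 2982529/1296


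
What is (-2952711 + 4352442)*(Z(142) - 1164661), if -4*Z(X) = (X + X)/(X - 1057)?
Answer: -497214659261288/305 ≈ -1.6302e+12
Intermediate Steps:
Z(X) = -X/(2*(-1057 + X)) (Z(X) = -(X + X)/(4*(X - 1057)) = -2*X/(4*(-1057 + X)) = -X/(2*(-1057 + X)))
(-2952711 + 4352442)*(Z(142) - 1164661) = (-2952711 + 4352442)*(-1*142/(-2114 + 2*142) - 1164661) = 1399731*(-1*142/(-2114 + 284) - 1164661) = 1399731*(-1*142/(-1830) - 1164661) = 1399731*(-1*142*(-1/1830) - 1164661) = 1399731*(71/915 - 1164661) = 1399731*(-1065664744/915) = -497214659261288/305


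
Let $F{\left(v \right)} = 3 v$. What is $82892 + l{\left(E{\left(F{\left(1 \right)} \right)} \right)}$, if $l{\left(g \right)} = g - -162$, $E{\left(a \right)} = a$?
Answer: $83057$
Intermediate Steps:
$l{\left(g \right)} = 162 + g$ ($l{\left(g \right)} = g + 162 = 162 + g$)
$82892 + l{\left(E{\left(F{\left(1 \right)} \right)} \right)} = 82892 + \left(162 + 3 \cdot 1\right) = 82892 + \left(162 + 3\right) = 82892 + 165 = 83057$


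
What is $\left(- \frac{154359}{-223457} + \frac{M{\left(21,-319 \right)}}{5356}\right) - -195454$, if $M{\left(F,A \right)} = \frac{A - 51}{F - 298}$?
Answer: $\frac{2492223871456859}{12750903334} \approx 1.9545 \cdot 10^{5}$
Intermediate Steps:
$M{\left(F,A \right)} = \frac{-51 + A}{-298 + F}$
$\left(- \frac{154359}{-223457} + \frac{M{\left(21,-319 \right)}}{5356}\right) - -195454 = \left(- \frac{154359}{-223457} + \frac{\frac{1}{-298 + 21} \left(-51 - 319\right)}{5356}\right) - -195454 = \left(\left(-154359\right) \left(- \frac{1}{223457}\right) + \frac{1}{-277} \left(-370\right) \frac{1}{5356}\right) + 195454 = \left(\frac{154359}{223457} + \left(- \frac{1}{277}\right) \left(-370\right) \frac{1}{5356}\right) + 195454 = \left(\frac{154359}{223457} + \frac{370}{277} \cdot \frac{1}{5356}\right) + 195454 = \left(\frac{154359}{223457} + \frac{185}{741806}\right) + 195454 = \frac{8811213223}{12750903334} + 195454 = \frac{2492223871456859}{12750903334}$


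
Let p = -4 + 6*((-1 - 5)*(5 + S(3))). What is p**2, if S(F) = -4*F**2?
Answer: 1236544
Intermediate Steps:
p = 1112 (p = -4 + 6*((-1 - 5)*(5 - 4*3**2)) = -4 + 6*(-6*(5 - 4*9)) = -4 + 6*(-6*(5 - 36)) = -4 + 6*(-6*(-31)) = -4 + 6*186 = -4 + 1116 = 1112)
p**2 = 1112**2 = 1236544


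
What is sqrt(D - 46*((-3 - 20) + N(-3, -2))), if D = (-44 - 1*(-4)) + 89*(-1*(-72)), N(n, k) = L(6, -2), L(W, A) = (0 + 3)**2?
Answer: 2*sqrt(1753) ≈ 83.738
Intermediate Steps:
L(W, A) = 9 (L(W, A) = 3**2 = 9)
N(n, k) = 9
D = 6368 (D = (-44 + 4) + 89*72 = -40 + 6408 = 6368)
sqrt(D - 46*((-3 - 20) + N(-3, -2))) = sqrt(6368 - 46*((-3 - 20) + 9)) = sqrt(6368 - 46*(-23 + 9)) = sqrt(6368 - 46*(-14)) = sqrt(6368 + 644) = sqrt(7012) = 2*sqrt(1753)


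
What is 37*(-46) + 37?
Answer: -1665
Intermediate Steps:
37*(-46) + 37 = -1702 + 37 = -1665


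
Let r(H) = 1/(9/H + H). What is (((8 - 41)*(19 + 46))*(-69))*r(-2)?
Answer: -22770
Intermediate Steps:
r(H) = 1/(H + 9/H)
(((8 - 41)*(19 + 46))*(-69))*r(-2) = (((8 - 41)*(19 + 46))*(-69))*(-2/(9 + (-2)**2)) = (-33*65*(-69))*(-2/(9 + 4)) = (-2145*(-69))*(-2/13) = 148005*(-2*1/13) = 148005*(-2/13) = -22770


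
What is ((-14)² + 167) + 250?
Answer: 613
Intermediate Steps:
((-14)² + 167) + 250 = (196 + 167) + 250 = 363 + 250 = 613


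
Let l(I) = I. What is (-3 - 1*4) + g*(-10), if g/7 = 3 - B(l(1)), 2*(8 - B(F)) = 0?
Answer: 343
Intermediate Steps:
B(F) = 8 (B(F) = 8 - ½*0 = 8 + 0 = 8)
g = -35 (g = 7*(3 - 1*8) = 7*(3 - 8) = 7*(-5) = -35)
(-3 - 1*4) + g*(-10) = (-3 - 1*4) - 35*(-10) = (-3 - 4) + 350 = -7 + 350 = 343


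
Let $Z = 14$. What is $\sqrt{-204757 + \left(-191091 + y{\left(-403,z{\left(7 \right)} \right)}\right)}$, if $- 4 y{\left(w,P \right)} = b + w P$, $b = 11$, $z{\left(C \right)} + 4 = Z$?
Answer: $\frac{i \sqrt{1579373}}{2} \approx 628.37 i$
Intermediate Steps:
$z{\left(C \right)} = 10$ ($z{\left(C \right)} = -4 + 14 = 10$)
$y{\left(w,P \right)} = - \frac{11}{4} - \frac{P w}{4}$ ($y{\left(w,P \right)} = - \frac{11 + w P}{4} = - \frac{11 + P w}{4} = - \frac{11}{4} - \frac{P w}{4}$)
$\sqrt{-204757 + \left(-191091 + y{\left(-403,z{\left(7 \right)} \right)}\right)} = \sqrt{-204757 - \left(\frac{764375}{4} - \frac{2015}{2}\right)} = \sqrt{-204757 + \left(-191091 + \left(- \frac{11}{4} + \frac{2015}{2}\right)\right)} = \sqrt{-204757 + \left(-191091 + \frac{4019}{4}\right)} = \sqrt{-204757 - \frac{760345}{4}} = \sqrt{- \frac{1579373}{4}} = \frac{i \sqrt{1579373}}{2}$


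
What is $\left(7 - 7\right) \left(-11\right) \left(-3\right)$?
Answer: $0$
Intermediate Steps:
$\left(7 - 7\right) \left(-11\right) \left(-3\right) = 0 \left(-11\right) \left(-3\right) = 0 \left(-3\right) = 0$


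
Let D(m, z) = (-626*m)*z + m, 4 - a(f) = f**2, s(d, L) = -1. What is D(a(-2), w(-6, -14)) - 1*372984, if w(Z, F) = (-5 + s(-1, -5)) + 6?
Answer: -372984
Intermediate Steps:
w(Z, F) = 0 (w(Z, F) = (-5 - 1) + 6 = -6 + 6 = 0)
a(f) = 4 - f**2
D(m, z) = m - 626*m*z (D(m, z) = -626*m*z + m = m - 626*m*z)
D(a(-2), w(-6, -14)) - 1*372984 = (4 - 1*(-2)**2)*(1 - 626*0) - 1*372984 = (4 - 1*4)*(1 + 0) - 372984 = (4 - 4)*1 - 372984 = 0*1 - 372984 = 0 - 372984 = -372984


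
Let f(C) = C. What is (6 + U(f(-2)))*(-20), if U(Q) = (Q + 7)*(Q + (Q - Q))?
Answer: 80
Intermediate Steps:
U(Q) = Q*(7 + Q) (U(Q) = (7 + Q)*(Q + 0) = (7 + Q)*Q = Q*(7 + Q))
(6 + U(f(-2)))*(-20) = (6 - 2*(7 - 2))*(-20) = (6 - 2*5)*(-20) = (6 - 10)*(-20) = -4*(-20) = 80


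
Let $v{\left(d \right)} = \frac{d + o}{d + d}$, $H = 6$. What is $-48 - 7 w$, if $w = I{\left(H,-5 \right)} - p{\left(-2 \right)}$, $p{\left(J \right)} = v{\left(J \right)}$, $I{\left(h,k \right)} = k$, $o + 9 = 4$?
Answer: $- \frac{3}{4} \approx -0.75$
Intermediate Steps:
$o = -5$ ($o = -9 + 4 = -5$)
$v{\left(d \right)} = \frac{-5 + d}{2 d}$ ($v{\left(d \right)} = \frac{d - 5}{d + d} = \frac{-5 + d}{2 d}$)
$p{\left(J \right)} = \frac{-5 + J}{2 J}$
$w = - \frac{27}{4}$ ($w = -5 - \frac{-5 - 2}{2 \left(-2\right)} = -5 - \frac{1}{2} \left(- \frac{1}{2}\right) \left(-7\right) = -5 - \frac{7}{4} = - \frac{27}{4} \approx -6.75$)
$-48 - 7 w = -48 - - \frac{189}{4} = -48 + \frac{189}{4} = - \frac{3}{4}$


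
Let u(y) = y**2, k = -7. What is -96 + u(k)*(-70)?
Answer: -3526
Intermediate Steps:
-96 + u(k)*(-70) = -96 + (-7)**2*(-70) = -96 + 49*(-70) = -96 - 3430 = -3526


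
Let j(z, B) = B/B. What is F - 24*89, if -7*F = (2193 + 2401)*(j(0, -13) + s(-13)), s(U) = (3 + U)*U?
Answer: -616766/7 ≈ -88109.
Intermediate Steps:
j(z, B) = 1
s(U) = U*(3 + U)
F = -601814/7 (F = -(2193 + 2401)*(1 - 13*(3 - 13))/7 = -4594*(1 - 13*(-10))/7 = -4594*(1 + 130)/7 = -4594*131/7 = -⅐*601814 = -601814/7 ≈ -85973.)
F - 24*89 = -601814/7 - 24*89 = -601814/7 - 1*2136 = -601814/7 - 2136 = -616766/7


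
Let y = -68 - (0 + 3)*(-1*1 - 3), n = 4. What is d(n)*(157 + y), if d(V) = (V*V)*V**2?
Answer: 25856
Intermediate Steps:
d(V) = V**4 (d(V) = V**2*V**2 = V**4)
y = -56 (y = -68 - 3*(-1 - 3) = -68 - 3*(-4) = -68 - 1*(-12) = -68 + 12 = -56)
d(n)*(157 + y) = 4**4*(157 - 56) = 256*101 = 25856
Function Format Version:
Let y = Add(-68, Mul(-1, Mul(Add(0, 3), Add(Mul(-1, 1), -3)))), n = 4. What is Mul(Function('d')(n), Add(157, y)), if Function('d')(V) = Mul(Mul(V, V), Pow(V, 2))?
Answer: 25856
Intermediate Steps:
Function('d')(V) = Pow(V, 4) (Function('d')(V) = Mul(Pow(V, 2), Pow(V, 2)) = Pow(V, 4))
y = -56 (y = Add(-68, Mul(-1, Mul(3, Add(-1, -3)))) = Add(-68, Mul(-1, Mul(3, -4))) = Add(-68, Mul(-1, -12)) = Add(-68, 12) = -56)
Mul(Function('d')(n), Add(157, y)) = Mul(Pow(4, 4), Add(157, -56)) = Mul(256, 101) = 25856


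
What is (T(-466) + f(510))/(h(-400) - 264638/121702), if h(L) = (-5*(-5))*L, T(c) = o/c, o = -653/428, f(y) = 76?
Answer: -922422114551/121392493239912 ≈ -0.0075987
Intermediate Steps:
o = -653/428 (o = -653*1/428 = -653/428 ≈ -1.5257)
T(c) = -653/(428*c)
h(L) = 25*L
(T(-466) + f(510))/(h(-400) - 264638/121702) = (-653/428/(-466) + 76)/(25*(-400) - 264638/121702) = (-653/428*(-1/466) + 76)/(-10000 - 264638*1/121702) = (653/199448 + 76)/(-10000 - 132319/60851) = 15158701/(199448*(-608642319/60851)) = (15158701/199448)*(-60851/608642319) = -922422114551/121392493239912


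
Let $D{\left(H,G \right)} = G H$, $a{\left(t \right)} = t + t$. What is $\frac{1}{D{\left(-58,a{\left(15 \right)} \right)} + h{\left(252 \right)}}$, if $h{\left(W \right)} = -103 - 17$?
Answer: $- \frac{1}{1860} \approx -0.00053763$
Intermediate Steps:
$a{\left(t \right)} = 2 t$
$h{\left(W \right)} = -120$ ($h{\left(W \right)} = -103 - 17 = -120$)
$\frac{1}{D{\left(-58,a{\left(15 \right)} \right)} + h{\left(252 \right)}} = \frac{1}{2 \cdot 15 \left(-58\right) - 120} = \frac{1}{30 \left(-58\right) - 120} = \frac{1}{-1740 - 120} = \frac{1}{-1860} = - \frac{1}{1860}$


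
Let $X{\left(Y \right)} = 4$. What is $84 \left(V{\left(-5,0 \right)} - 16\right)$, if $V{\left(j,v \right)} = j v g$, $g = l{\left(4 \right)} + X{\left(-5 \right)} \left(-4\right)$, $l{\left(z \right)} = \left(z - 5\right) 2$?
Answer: $-1344$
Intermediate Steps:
$l{\left(z \right)} = -10 + 2 z$ ($l{\left(z \right)} = \left(-5 + z\right) 2 = -10 + 2 z$)
$g = -18$ ($g = \left(-10 + 2 \cdot 4\right) + 4 \left(-4\right) = \left(-10 + 8\right) - 16 = -2 - 16 = -18$)
$V{\left(j,v \right)} = - 18 j v$ ($V{\left(j,v \right)} = j v \left(-18\right) = - 18 j v$)
$84 \left(V{\left(-5,0 \right)} - 16\right) = 84 \left(\left(-18\right) \left(-5\right) 0 - 16\right) = 84 \left(0 - 16\right) = 84 \left(-16\right) = -1344$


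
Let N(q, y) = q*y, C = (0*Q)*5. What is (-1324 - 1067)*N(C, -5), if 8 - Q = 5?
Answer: 0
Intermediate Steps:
Q = 3 (Q = 8 - 1*5 = 8 - 5 = 3)
C = 0 (C = (0*3)*5 = 0*5 = 0)
(-1324 - 1067)*N(C, -5) = (-1324 - 1067)*(0*(-5)) = -2391*0 = 0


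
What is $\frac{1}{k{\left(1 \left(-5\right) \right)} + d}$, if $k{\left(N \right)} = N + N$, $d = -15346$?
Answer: $- \frac{1}{15356} \approx -6.5121 \cdot 10^{-5}$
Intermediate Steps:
$k{\left(N \right)} = 2 N$
$\frac{1}{k{\left(1 \left(-5\right) \right)} + d} = \frac{1}{2 \cdot 1 \left(-5\right) - 15346} = \frac{1}{2 \left(-5\right) - 15346} = \frac{1}{-10 - 15346} = \frac{1}{-15356} = - \frac{1}{15356}$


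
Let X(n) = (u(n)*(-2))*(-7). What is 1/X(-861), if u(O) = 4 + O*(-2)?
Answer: 1/24164 ≈ 4.1384e-5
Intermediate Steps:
u(O) = 4 - 2*O
X(n) = 56 - 28*n (X(n) = ((4 - 2*n)*(-2))*(-7) = (-8 + 4*n)*(-7) = 56 - 28*n)
1/X(-861) = 1/(56 - 28*(-861)) = 1/(56 + 24108) = 1/24164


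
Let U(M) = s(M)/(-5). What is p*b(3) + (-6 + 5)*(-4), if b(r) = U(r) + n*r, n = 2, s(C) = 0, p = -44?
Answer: -260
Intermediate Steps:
U(M) = 0 (U(M) = 0/(-5) = 0*(-1/5) = 0)
b(r) = 2*r (b(r) = 0 + 2*r = 2*r)
p*b(3) + (-6 + 5)*(-4) = -88*3 + (-6 + 5)*(-4) = -44*6 - 1*(-4) = -264 + 4 = -260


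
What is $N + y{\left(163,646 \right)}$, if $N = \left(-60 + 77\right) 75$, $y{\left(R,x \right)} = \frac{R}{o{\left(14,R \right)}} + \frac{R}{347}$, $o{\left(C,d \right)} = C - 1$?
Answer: $\frac{5810205}{4511} \approx 1288.0$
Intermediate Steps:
$o{\left(C,d \right)} = -1 + C$ ($o{\left(C,d \right)} = C - 1 = -1 + C$)
$y{\left(R,x \right)} = \frac{360 R}{4511}$ ($y{\left(R,x \right)} = \frac{R}{-1 + 14} + \frac{R}{347} = \frac{R}{13} + R \frac{1}{347} = R \frac{1}{13} + \frac{R}{347} = \frac{R}{13} + \frac{R}{347} = \frac{360 R}{4511}$)
$N = 1275$ ($N = 17 \cdot 75 = 1275$)
$N + y{\left(163,646 \right)} = 1275 + \frac{360}{4511} \cdot 163 = 1275 + \frac{58680}{4511} = \frac{5810205}{4511}$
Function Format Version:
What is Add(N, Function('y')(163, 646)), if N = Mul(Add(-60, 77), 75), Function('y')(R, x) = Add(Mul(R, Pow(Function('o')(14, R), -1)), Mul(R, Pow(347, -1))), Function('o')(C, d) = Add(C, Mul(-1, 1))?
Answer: Rational(5810205, 4511) ≈ 1288.0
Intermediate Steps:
Function('o')(C, d) = Add(-1, C) (Function('o')(C, d) = Add(C, -1) = Add(-1, C))
Function('y')(R, x) = Mul(Rational(360, 4511), R) (Function('y')(R, x) = Add(Mul(R, Pow(Add(-1, 14), -1)), Mul(R, Pow(347, -1))) = Add(Mul(R, Pow(13, -1)), Mul(R, Rational(1, 347))) = Add(Mul(R, Rational(1, 13)), Mul(Rational(1, 347), R)) = Add(Mul(Rational(1, 13), R), Mul(Rational(1, 347), R)) = Mul(Rational(360, 4511), R))
N = 1275 (N = Mul(17, 75) = 1275)
Add(N, Function('y')(163, 646)) = Add(1275, Mul(Rational(360, 4511), 163)) = Add(1275, Rational(58680, 4511)) = Rational(5810205, 4511)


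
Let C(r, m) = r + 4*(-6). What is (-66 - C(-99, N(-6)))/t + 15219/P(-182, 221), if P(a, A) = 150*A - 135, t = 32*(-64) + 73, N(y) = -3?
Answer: 1878378/4346975 ≈ 0.43211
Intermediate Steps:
C(r, m) = -24 + r (C(r, m) = r - 24 = -24 + r)
t = -1975 (t = -2048 + 73 = -1975)
P(a, A) = -135 + 150*A
(-66 - C(-99, N(-6)))/t + 15219/P(-182, 221) = (-66 - (-24 - 99))/(-1975) + 15219/(-135 + 150*221) = (-66 - 1*(-123))*(-1/1975) + 15219/(-135 + 33150) = (-66 + 123)*(-1/1975) + 15219/33015 = 57*(-1/1975) + 15219*(1/33015) = -57/1975 + 5073/11005 = 1878378/4346975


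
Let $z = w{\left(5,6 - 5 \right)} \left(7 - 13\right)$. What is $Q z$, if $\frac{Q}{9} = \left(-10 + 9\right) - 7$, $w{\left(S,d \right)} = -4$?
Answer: $-1728$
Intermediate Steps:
$Q = -72$ ($Q = 9 \left(\left(-10 + 9\right) - 7\right) = 9 \left(-1 - 7\right) = 9 \left(-8\right) = -72$)
$z = 24$ ($z = - 4 \left(7 - 13\right) = \left(-4\right) \left(-6\right) = 24$)
$Q z = \left(-72\right) 24 = -1728$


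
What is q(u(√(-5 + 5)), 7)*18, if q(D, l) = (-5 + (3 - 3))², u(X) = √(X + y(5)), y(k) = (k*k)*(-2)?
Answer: 450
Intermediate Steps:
y(k) = -2*k² (y(k) = k²*(-2) = -2*k²)
u(X) = √(-50 + X) (u(X) = √(X - 2*5²) = √(X - 2*25) = √(X - 50) = √(-50 + X))
q(D, l) = 25 (q(D, l) = (-5 + 0)² = (-5)² = 25)
q(u(√(-5 + 5)), 7)*18 = 25*18 = 450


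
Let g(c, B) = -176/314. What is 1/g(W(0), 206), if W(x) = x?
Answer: -157/88 ≈ -1.7841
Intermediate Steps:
g(c, B) = -88/157 (g(c, B) = -176*1/314 = -88/157)
1/g(W(0), 206) = 1/(-88/157) = -157/88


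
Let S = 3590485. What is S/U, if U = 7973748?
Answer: 211205/469044 ≈ 0.45029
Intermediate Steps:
S/U = 3590485/7973748 = 3590485*(1/7973748) = 211205/469044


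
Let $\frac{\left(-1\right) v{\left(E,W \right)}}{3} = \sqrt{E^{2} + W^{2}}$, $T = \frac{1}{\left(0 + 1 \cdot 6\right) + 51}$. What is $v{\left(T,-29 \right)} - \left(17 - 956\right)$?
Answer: $939 - \frac{\sqrt{2732410}}{19} \approx 852.0$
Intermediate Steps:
$T = \frac{1}{57}$ ($T = \frac{1}{\left(0 + 6\right) + 51} = \frac{1}{6 + 51} = \frac{1}{57} \approx 0.017544$)
$v{\left(E,W \right)} = - 3 \sqrt{E^{2} + W^{2}}$
$v{\left(T,-29 \right)} - \left(17 - 956\right) = - 3 \sqrt{\left(\frac{1}{57}\right)^{2} + \left(-29\right)^{2}} - \left(17 - 956\right) = - 3 \sqrt{\frac{1}{3249} + 841} - -939 = - 3 \sqrt{\frac{2732410}{3249}} + 939 = - 3 \frac{\sqrt{2732410}}{57} + 939 = - \frac{\sqrt{2732410}}{19} + 939 = 939 - \frac{\sqrt{2732410}}{19}$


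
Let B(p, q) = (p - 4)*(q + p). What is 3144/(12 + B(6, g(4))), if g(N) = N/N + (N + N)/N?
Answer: 524/5 ≈ 104.80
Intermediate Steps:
g(N) = 3 (g(N) = 1 + (2*N)/N = 1 + 2 = 3)
B(p, q) = (-4 + p)*(p + q)
3144/(12 + B(6, g(4))) = 3144/(12 + (6**2 - 4*6 - 4*3 + 6*3)) = 3144/(12 + (36 - 24 - 12 + 18)) = 3144/(12 + 18) = 3144/30 = (1/30)*3144 = 524/5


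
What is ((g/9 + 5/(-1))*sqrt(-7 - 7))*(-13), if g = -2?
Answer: 611*I*sqrt(14)/9 ≈ 254.02*I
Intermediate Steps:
((g/9 + 5/(-1))*sqrt(-7 - 7))*(-13) = ((-2/9 + 5/(-1))*sqrt(-7 - 7))*(-13) = ((-2*1/9 + 5*(-1))*sqrt(-14))*(-13) = ((-2/9 - 5)*(I*sqrt(14)))*(-13) = -47*I*sqrt(14)/9*(-13) = 611*I*sqrt(14)/9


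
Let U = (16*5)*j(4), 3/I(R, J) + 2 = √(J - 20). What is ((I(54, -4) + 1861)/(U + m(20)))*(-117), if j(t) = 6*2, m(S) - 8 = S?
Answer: -234459/1064 + 27*I*√6/1064 ≈ -220.36 + 0.062158*I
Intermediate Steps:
m(S) = 8 + S
j(t) = 12
I(R, J) = 3/(-2 + √(-20 + J)) (I(R, J) = 3/(-2 + √(J - 20)) = 3/(-2 + √(-20 + J)))
U = 960 (U = (16*5)*12 = 80*12 = 960)
((I(54, -4) + 1861)/(U + m(20)))*(-117) = ((3/(-2 + √(-20 - 4)) + 1861)/(960 + (8 + 20)))*(-117) = ((3/(-2 + √(-24)) + 1861)/(960 + 28))*(-117) = ((3/(-2 + 2*I*√6) + 1861)/988)*(-117) = ((1861 + 3/(-2 + 2*I*√6))*(1/988))*(-117) = (1861/988 + 3/(988*(-2 + 2*I*√6)))*(-117) = -16749/76 - 27/(76*(-2 + 2*I*√6))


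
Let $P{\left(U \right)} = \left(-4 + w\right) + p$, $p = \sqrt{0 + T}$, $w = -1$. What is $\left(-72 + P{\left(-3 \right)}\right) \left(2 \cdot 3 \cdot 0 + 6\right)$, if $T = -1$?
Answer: $-462 + 6 i \approx -462.0 + 6.0 i$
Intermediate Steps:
$p = i$ ($p = \sqrt{0 - 1} = \sqrt{-1} = i \approx 1.0 i$)
$P{\left(U \right)} = -5 + i$ ($P{\left(U \right)} = \left(-4 - 1\right) + i = -5 + i$)
$\left(-72 + P{\left(-3 \right)}\right) \left(2 \cdot 3 \cdot 0 + 6\right) = \left(-72 - \left(5 - i\right)\right) \left(2 \cdot 3 \cdot 0 + 6\right) = \left(-77 + i\right) \left(2 \cdot 0 + 6\right) = \left(-77 + i\right) \left(0 + 6\right) = \left(-77 + i\right) 6 = -462 + 6 i$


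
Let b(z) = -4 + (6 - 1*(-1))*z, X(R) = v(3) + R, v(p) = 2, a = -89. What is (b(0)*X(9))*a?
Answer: 3916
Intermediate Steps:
X(R) = 2 + R
b(z) = -4 + 7*z (b(z) = -4 + (6 + 1)*z = -4 + 7*z)
(b(0)*X(9))*a = ((-4 + 7*0)*(2 + 9))*(-89) = ((-4 + 0)*11)*(-89) = -4*11*(-89) = -44*(-89) = 3916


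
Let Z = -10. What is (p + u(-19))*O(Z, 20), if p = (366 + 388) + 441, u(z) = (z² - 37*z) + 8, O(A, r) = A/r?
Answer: -2267/2 ≈ -1133.5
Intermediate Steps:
u(z) = 8 + z² - 37*z
p = 1195 (p = 754 + 441 = 1195)
(p + u(-19))*O(Z, 20) = (1195 + (8 + (-19)² - 37*(-19)))*(-10/20) = (1195 + (8 + 361 + 703))*(-10*1/20) = (1195 + 1072)*(-½) = 2267*(-½) = -2267/2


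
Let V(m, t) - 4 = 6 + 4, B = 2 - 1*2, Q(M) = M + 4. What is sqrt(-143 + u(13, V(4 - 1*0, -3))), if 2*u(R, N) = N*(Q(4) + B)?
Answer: I*sqrt(87) ≈ 9.3274*I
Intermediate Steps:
Q(M) = 4 + M
B = 0 (B = 2 - 2 = 0)
V(m, t) = 14 (V(m, t) = 4 + (6 + 4) = 4 + 10 = 14)
u(R, N) = 4*N (u(R, N) = (N*((4 + 4) + 0))/2 = (N*(8 + 0))/2 = (N*8)/2 = (8*N)/2 = 4*N)
sqrt(-143 + u(13, V(4 - 1*0, -3))) = sqrt(-143 + 4*14) = sqrt(-143 + 56) = sqrt(-87) = I*sqrt(87)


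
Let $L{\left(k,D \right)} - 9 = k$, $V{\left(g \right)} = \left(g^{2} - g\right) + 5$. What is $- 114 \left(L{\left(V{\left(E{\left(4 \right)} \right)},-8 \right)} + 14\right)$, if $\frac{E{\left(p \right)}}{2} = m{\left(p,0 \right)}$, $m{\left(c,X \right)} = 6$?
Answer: $-18240$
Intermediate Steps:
$E{\left(p \right)} = 12$ ($E{\left(p \right)} = 2 \cdot 6 = 12$)
$V{\left(g \right)} = 5 + g^{2} - g$
$L{\left(k,D \right)} = 9 + k$
$- 114 \left(L{\left(V{\left(E{\left(4 \right)} \right)},-8 \right)} + 14\right) = - 114 \left(\left(9 + \left(5 + 12^{2} - 12\right)\right) + 14\right) = - 114 \left(\left(9 + \left(5 + 144 - 12\right)\right) + 14\right) = - 114 \left(\left(9 + 137\right) + 14\right) = - 114 \left(146 + 14\right) = \left(-114\right) 160 = -18240$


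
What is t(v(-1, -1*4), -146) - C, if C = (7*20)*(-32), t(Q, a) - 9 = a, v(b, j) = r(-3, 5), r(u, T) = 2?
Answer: 4343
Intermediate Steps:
v(b, j) = 2
t(Q, a) = 9 + a
C = -4480 (C = 140*(-32) = -4480)
t(v(-1, -1*4), -146) - C = (9 - 146) - 1*(-4480) = -137 + 4480 = 4343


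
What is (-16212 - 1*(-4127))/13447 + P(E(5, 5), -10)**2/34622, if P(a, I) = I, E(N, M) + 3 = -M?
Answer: -29790155/33254431 ≈ -0.89583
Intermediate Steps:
E(N, M) = -3 - M
(-16212 - 1*(-4127))/13447 + P(E(5, 5), -10)**2/34622 = (-16212 - 1*(-4127))/13447 + (-10)**2/34622 = (-16212 + 4127)*(1/13447) + 100*(1/34622) = -12085*1/13447 + 50/17311 = -12085/13447 + 50/17311 = -29790155/33254431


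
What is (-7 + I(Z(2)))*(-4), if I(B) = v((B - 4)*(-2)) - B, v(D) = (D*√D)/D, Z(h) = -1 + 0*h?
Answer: 24 - 4*√10 ≈ 11.351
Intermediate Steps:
Z(h) = -1 (Z(h) = -1 + 0 = -1)
v(D) = √D (v(D) = D^(3/2)/D = √D)
I(B) = √(8 - 2*B) - B (I(B) = √((B - 4)*(-2)) - B = √((-4 + B)*(-2)) - B = √(8 - 2*B) - B)
(-7 + I(Z(2)))*(-4) = (-7 + (√(8 - 2*(-1)) - 1*(-1)))*(-4) = (-7 + (√(8 + 2) + 1))*(-4) = (-7 + (√10 + 1))*(-4) = (-7 + (1 + √10))*(-4) = (-6 + √10)*(-4) = 24 - 4*√10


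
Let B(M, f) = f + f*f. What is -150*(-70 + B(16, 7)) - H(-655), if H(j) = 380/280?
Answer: 29381/14 ≈ 2098.6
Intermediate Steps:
B(M, f) = f + f²
H(j) = 19/14 (H(j) = 380*(1/280) = 19/14)
-150*(-70 + B(16, 7)) - H(-655) = -150*(-70 + 7*(1 + 7)) - 1*19/14 = -150*(-70 + 7*8) - 19/14 = -150*(-70 + 56) - 19/14 = -150*(-14) - 19/14 = 2100 - 19/14 = 29381/14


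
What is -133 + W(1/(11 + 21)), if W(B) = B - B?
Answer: -133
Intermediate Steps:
W(B) = 0
-133 + W(1/(11 + 21)) = -133 + 0 = -133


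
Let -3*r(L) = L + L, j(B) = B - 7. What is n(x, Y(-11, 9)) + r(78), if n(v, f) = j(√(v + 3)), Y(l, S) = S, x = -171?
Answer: -59 + 2*I*√42 ≈ -59.0 + 12.961*I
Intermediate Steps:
j(B) = -7 + B
n(v, f) = -7 + √(3 + v) (n(v, f) = -7 + √(v + 3) = -7 + √(3 + v))
r(L) = -2*L/3 (r(L) = -(L + L)/3 = -2*L/3)
n(x, Y(-11, 9)) + r(78) = (-7 + √(3 - 171)) - ⅔*78 = (-7 + √(-168)) - 52 = (-7 + 2*I*√42) - 52 = -59 + 2*I*√42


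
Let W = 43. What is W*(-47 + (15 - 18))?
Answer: -2150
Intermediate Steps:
W*(-47 + (15 - 18)) = 43*(-47 + (15 - 18)) = 43*(-47 - 3) = 43*(-50) = -2150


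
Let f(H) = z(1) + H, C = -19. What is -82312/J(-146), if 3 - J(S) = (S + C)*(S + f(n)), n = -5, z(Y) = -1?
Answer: 82312/25077 ≈ 3.2824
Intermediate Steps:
f(H) = -1 + H
J(S) = 3 - (-19 + S)*(-6 + S) (J(S) = 3 - (S - 19)*(S + (-1 - 5)) = 3 - (-19 + S)*(S - 6) = 3 - (-19 + S)*(-6 + S))
-82312/J(-146) = -82312/(-111 - 1*(-146)**2 + 25*(-146)) = -82312/(-111 - 1*21316 - 3650) = -82312/(-111 - 21316 - 3650) = -82312/(-25077) = -82312*(-1/25077) = 82312/25077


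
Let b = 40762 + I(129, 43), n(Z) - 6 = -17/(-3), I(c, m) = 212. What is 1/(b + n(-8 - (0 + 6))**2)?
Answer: 9/369991 ≈ 2.4325e-5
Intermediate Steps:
n(Z) = 35/3 (n(Z) = 6 - 17/(-3) = 6 - 17*(-1/3) = 6 + 17/3 = 35/3)
b = 40974 (b = 40762 + 212 = 40974)
1/(b + n(-8 - (0 + 6))**2) = 1/(40974 + (35/3)**2) = 1/(40974 + 1225/9) = 1/(369991/9) = 9/369991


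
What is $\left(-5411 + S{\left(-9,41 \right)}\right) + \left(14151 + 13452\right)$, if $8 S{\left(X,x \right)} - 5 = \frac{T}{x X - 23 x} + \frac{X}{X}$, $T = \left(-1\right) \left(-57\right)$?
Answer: $\frac{232935047}{10496} \approx 22193.0$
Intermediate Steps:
$T = 57$
$S{\left(X,x \right)} = \frac{3}{4} + \frac{57}{8 \left(- 23 x + X x\right)}$ ($S{\left(X,x \right)} = \frac{5}{8} + \frac{\frac{57}{x X - 23 x} + \frac{X}{X}}{8} = \frac{5}{8} + \frac{\frac{57}{X x - 23 x} + 1}{8} = \frac{5}{8} + \frac{\frac{57}{- 23 x + X x} + 1}{8} = \frac{5}{8} + \frac{1 + \frac{57}{- 23 x + X x}}{8} = \frac{5}{8} + \left(\frac{1}{8} + \frac{57}{8 \left(- 23 x + X x\right)}\right) = \frac{3}{4} + \frac{57}{8 \left(- 23 x + X x\right)}$)
$\left(-5411 + S{\left(-9,41 \right)}\right) + \left(14151 + 13452\right) = \left(-5411 + \frac{3 \left(19 - 1886 + 2 \left(-9\right) 41\right)}{8 \cdot 41 \left(-23 - 9\right)}\right) + \left(14151 + 13452\right) = \left(-5411 + \frac{3}{8} \cdot \frac{1}{41} \frac{1}{-32} \left(19 - 1886 - 738\right)\right) + 27603 = \left(-5411 + \frac{3}{8} \cdot \frac{1}{41} \left(- \frac{1}{32}\right) \left(-2605\right)\right) + 27603 = \left(-5411 + \frac{7815}{10496}\right) + 27603 = - \frac{56786041}{10496} + 27603 = \frac{232935047}{10496}$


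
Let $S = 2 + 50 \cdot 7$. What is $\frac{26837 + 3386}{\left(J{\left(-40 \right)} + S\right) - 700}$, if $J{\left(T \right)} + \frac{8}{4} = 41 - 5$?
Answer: $- \frac{30223}{314} \approx -96.252$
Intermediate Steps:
$J{\left(T \right)} = 34$ ($J{\left(T \right)} = -2 + \left(41 - 5\right) = -2 + 36 = 34$)
$S = 352$ ($S = 2 + 350 = 352$)
$\frac{26837 + 3386}{\left(J{\left(-40 \right)} + S\right) - 700} = \frac{26837 + 3386}{\left(34 + 352\right) - 700} = \frac{30223}{386 - 700} = \frac{30223}{-314} = 30223 \left(- \frac{1}{314}\right) = - \frac{30223}{314}$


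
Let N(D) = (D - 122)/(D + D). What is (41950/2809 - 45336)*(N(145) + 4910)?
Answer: -90637592973351/407305 ≈ -2.2253e+8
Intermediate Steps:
N(D) = (-122 + D)/(2*D) (N(D) = (-122 + D)/((2*D)) = (-122 + D)*(1/(2*D)) = (-122 + D)/(2*D))
(41950/2809 - 45336)*(N(145) + 4910) = (41950/2809 - 45336)*((½)*(-122 + 145)/145 + 4910) = (41950*(1/2809) - 45336)*((½)*(1/145)*23 + 4910) = (41950/2809 - 45336)*(23/290 + 4910) = -127306874/2809*1423923/290 = -90637592973351/407305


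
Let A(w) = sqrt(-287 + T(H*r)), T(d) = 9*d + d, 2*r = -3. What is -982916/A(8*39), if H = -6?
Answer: 982916*I*sqrt(197)/197 ≈ 70030.0*I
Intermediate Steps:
r = -3/2 (r = (1/2)*(-3) = -3/2 ≈ -1.5000)
T(d) = 10*d
A(w) = I*sqrt(197) (A(w) = sqrt(-287 + 10*(-6*(-3/2))) = sqrt(-287 + 10*9) = sqrt(-287 + 90) = sqrt(-197) = I*sqrt(197))
-982916/A(8*39) = -982916*(-I*sqrt(197)/197) = -(-982916)*I*sqrt(197)/197 = 982916*I*sqrt(197)/197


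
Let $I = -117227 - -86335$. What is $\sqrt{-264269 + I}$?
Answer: $i \sqrt{295161} \approx 543.29 i$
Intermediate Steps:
$I = -30892$ ($I = -117227 + 86335 = -30892$)
$\sqrt{-264269 + I} = \sqrt{-264269 - 30892} = \sqrt{-295161} = i \sqrt{295161}$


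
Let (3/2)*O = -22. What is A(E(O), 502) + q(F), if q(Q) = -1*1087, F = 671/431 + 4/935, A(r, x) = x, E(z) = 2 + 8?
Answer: -585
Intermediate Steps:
O = -44/3 (O = (2/3)*(-22) = -44/3 ≈ -14.667)
E(z) = 10
F = 629109/402985 (F = 671*(1/431) + 4*(1/935) = 671/431 + 4/935 = 629109/402985 ≈ 1.5611)
q(Q) = -1087
A(E(O), 502) + q(F) = 502 - 1087 = -585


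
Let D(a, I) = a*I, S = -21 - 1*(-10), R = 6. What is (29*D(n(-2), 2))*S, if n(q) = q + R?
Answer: -2552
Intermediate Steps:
S = -11 (S = -21 + 10 = -11)
n(q) = 6 + q (n(q) = q + 6 = 6 + q)
D(a, I) = I*a
(29*D(n(-2), 2))*S = (29*(2*(6 - 2)))*(-11) = (29*(2*4))*(-11) = (29*8)*(-11) = 232*(-11) = -2552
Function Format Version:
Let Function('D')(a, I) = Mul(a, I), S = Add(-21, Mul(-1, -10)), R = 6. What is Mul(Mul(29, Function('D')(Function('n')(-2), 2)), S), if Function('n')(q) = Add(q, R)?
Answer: -2552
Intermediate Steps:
S = -11 (S = Add(-21, 10) = -11)
Function('n')(q) = Add(6, q) (Function('n')(q) = Add(q, 6) = Add(6, q))
Function('D')(a, I) = Mul(I, a)
Mul(Mul(29, Function('D')(Function('n')(-2), 2)), S) = Mul(Mul(29, Mul(2, Add(6, -2))), -11) = Mul(Mul(29, Mul(2, 4)), -11) = Mul(Mul(29, 8), -11) = Mul(232, -11) = -2552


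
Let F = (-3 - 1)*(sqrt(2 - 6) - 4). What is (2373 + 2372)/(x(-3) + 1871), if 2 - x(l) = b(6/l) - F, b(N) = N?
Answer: 1794559/715189 + 7592*I/715189 ≈ 2.5092 + 0.010615*I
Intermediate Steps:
F = 16 - 8*I (F = -4*(sqrt(-4) - 4) = -4*(2*I - 4) = -4*(-4 + 2*I) = 16 - 8*I ≈ 16.0 - 8.0*I)
x(l) = 18 - 8*I - 6/l (x(l) = 2 - (6/l - (16 - 8*I)) = 2 - (6/l + (-16 + 8*I)) = 2 - (-16 + 6/l + 8*I) = 2 + (16 - 8*I - 6/l) = 18 - 8*I - 6/l)
(2373 + 2372)/(x(-3) + 1871) = (2373 + 2372)/((18 - 8*I - 6/(-3)) + 1871) = 4745/((18 - 8*I - 6*(-1/3)) + 1871) = 4745/((18 - 8*I + 2) + 1871) = 4745/((20 - 8*I) + 1871) = 4745/(1891 - 8*I) = 4745*((1891 + 8*I)/3575945) = 949*(1891 + 8*I)/715189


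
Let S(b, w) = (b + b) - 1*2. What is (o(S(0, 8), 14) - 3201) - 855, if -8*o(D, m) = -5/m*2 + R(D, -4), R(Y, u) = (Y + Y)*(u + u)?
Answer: -227355/56 ≈ -4059.9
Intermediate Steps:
S(b, w) = -2 + 2*b (S(b, w) = 2*b - 2 = -2 + 2*b)
R(Y, u) = 4*Y*u (R(Y, u) = (2*Y)*(2*u) = 4*Y*u)
o(D, m) = 2*D + 5/(4*m) (o(D, m) = -(-5/m*2 + 4*D*(-4))/8 = -(-10/m - 16*D)/8 = -(-16*D - 10/m)/8 = 2*D + 5/(4*m))
(o(S(0, 8), 14) - 3201) - 855 = ((2*(-2 + 2*0) + (5/4)/14) - 3201) - 855 = ((2*(-2 + 0) + (5/4)*(1/14)) - 3201) - 855 = ((2*(-2) + 5/56) - 3201) - 855 = ((-4 + 5/56) - 3201) - 855 = (-219/56 - 3201) - 855 = -179475/56 - 855 = -227355/56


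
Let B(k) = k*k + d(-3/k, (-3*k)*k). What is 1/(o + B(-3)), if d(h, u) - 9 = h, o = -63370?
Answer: -1/63351 ≈ -1.5785e-5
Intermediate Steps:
d(h, u) = 9 + h
B(k) = 9 + k² - 3/k (B(k) = k*k + (9 - 3/k) = k² + (9 - 3/k) = 9 + k² - 3/k)
1/(o + B(-3)) = 1/(-63370 + (9 + (-3)² - 3/(-3))) = 1/(-63370 + (9 + 9 - 3*(-⅓))) = 1/(-63370 + (9 + 9 + 1)) = 1/(-63370 + 19) = 1/(-63351) = -1/63351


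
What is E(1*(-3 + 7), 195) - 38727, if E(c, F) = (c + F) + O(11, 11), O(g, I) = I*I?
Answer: -38407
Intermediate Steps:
O(g, I) = I**2
E(c, F) = 121 + F + c (E(c, F) = (c + F) + 11**2 = (F + c) + 121 = 121 + F + c)
E(1*(-3 + 7), 195) - 38727 = (121 + 195 + 1*(-3 + 7)) - 38727 = (121 + 195 + 1*4) - 38727 = (121 + 195 + 4) - 38727 = 320 - 38727 = -38407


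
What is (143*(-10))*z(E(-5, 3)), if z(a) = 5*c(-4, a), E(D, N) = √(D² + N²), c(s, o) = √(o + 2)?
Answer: -7150*√(2 + √34) ≈ -20008.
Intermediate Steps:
c(s, o) = √(2 + o)
z(a) = 5*√(2 + a)
(143*(-10))*z(E(-5, 3)) = (143*(-10))*(5*√(2 + √((-5)² + 3²))) = -7150*√(2 + √(25 + 9)) = -7150*√(2 + √34)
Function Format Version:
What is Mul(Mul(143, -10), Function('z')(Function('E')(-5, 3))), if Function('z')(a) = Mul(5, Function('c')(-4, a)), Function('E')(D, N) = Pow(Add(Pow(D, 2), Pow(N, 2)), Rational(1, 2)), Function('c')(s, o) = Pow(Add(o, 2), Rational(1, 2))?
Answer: Mul(-7150, Pow(Add(2, Pow(34, Rational(1, 2))), Rational(1, 2))) ≈ -20008.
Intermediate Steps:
Function('c')(s, o) = Pow(Add(2, o), Rational(1, 2))
Function('z')(a) = Mul(5, Pow(Add(2, a), Rational(1, 2)))
Mul(Mul(143, -10), Function('z')(Function('E')(-5, 3))) = Mul(Mul(143, -10), Mul(5, Pow(Add(2, Pow(Add(Pow(-5, 2), Pow(3, 2)), Rational(1, 2))), Rational(1, 2)))) = Mul(-1430, Mul(5, Pow(Add(2, Pow(Add(25, 9), Rational(1, 2))), Rational(1, 2)))) = Mul(-1430, Mul(5, Pow(Add(2, Pow(34, Rational(1, 2))), Rational(1, 2)))) = Mul(-7150, Pow(Add(2, Pow(34, Rational(1, 2))), Rational(1, 2)))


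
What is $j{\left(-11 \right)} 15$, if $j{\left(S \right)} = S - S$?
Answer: $0$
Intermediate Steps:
$j{\left(S \right)} = 0$
$j{\left(-11 \right)} 15 = 0 \cdot 15 = 0$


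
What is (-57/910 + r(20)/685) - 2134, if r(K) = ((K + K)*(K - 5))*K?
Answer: -263869589/124670 ≈ -2116.5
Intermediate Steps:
r(K) = 2*K²*(-5 + K) (r(K) = ((2*K)*(-5 + K))*K = (2*K*(-5 + K))*K = 2*K²*(-5 + K))
(-57/910 + r(20)/685) - 2134 = (-57/910 + (2*20²*(-5 + 20))/685) - 2134 = (-57*1/910 + (2*400*15)*(1/685)) - 2134 = (-57/910 + 12000*(1/685)) - 2134 = (-57/910 + 2400/137) - 2134 = 2176191/124670 - 2134 = -263869589/124670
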